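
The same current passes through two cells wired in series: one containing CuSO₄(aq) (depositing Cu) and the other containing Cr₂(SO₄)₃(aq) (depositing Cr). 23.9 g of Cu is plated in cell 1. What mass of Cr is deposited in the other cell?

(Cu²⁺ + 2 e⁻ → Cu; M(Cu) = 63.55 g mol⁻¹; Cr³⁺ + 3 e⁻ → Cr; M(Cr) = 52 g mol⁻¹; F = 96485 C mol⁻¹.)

n(Cu) = 23.9 / 63.55 = 0.3761 mol.
Since Cu²⁺ + 2 e⁻ → Cu, n(e⁻) passed = 2 × 0.3761 = 0.7522 mol.
Cells in series carry the same charge, so the same 0.7522 mol of electrons passes through cell 2.
Cr³⁺ + 3 e⁻ → Cr, so n(Cr) = 0.7522 / 3 = 0.2507 mol.
m(Cr) = 0.2507 × 52 = 13.0 g.

13.0 g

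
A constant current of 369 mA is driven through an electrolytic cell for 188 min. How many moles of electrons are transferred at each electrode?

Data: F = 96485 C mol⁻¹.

Q = I·t = 0.3690 A × 11280 s = 4162 C.
n(e⁻) = Q/F = 4162 / 96485 = 0.0431 mol.

0.0431 mol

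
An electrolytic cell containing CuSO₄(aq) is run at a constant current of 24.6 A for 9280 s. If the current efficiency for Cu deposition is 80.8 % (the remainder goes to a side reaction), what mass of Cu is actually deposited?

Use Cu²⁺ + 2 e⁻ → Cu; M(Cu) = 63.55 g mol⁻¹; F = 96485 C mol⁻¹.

Q = I·t = 24.60 × 9280.0 = 228300 C.
n(e⁻) = 228300/96485 = 2.366 mol; theoretically n(Cu) = 2.366/2 = 1.183 mol, m_theo = 75.18 g.
At 80.8 % efficiency, m_actual = 0.808 × 75.18 = 60.7 g.

60.7 g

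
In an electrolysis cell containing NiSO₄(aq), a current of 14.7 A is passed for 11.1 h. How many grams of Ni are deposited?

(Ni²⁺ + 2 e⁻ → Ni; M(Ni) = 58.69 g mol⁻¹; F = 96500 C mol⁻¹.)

179 g

Q = I·t = 14.70 A × 39960 s = 587400 C.
n(e⁻) = Q/F = 587400 / 96500 = 6.087 mol.
Ni²⁺ + 2 e⁻ → Ni, so n(Ni) = n(e⁻)/2 = 3.044 mol.
m = n·M = 3.044 × 58.69 = 179 g.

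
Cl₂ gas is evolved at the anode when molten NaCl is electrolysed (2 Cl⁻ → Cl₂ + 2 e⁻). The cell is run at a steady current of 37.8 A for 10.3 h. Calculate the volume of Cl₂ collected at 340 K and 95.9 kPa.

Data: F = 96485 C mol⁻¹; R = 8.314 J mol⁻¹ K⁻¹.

Q = I·t = 37.80 A × 37080 s = 1402000 C.
n(e⁻) = Q/F = 1402000 / 96485 = 14.53 mol.
2 electrons are transferred per Cl₂ molecule, so n(Cl₂) = 14.53 / 2 = 7.263 mol.
V = nRT/P = (7.263 × 8.314 × 340) / (95.9 × 10³ Pa) = 0.214 m³ = 214 L.

214 L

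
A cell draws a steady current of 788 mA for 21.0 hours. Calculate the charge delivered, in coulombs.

59600 C

Q = I·t = 0.7880 A × 75600 s = 59600 C.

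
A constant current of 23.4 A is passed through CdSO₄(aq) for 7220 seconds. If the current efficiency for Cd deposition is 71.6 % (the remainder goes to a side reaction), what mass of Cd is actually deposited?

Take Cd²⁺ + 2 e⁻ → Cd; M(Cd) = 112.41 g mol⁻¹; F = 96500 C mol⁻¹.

Q = I·t = 23.40 × 7220.0 = 168900 C.
n(e⁻) = 168900/96500 = 1.751 mol; theoretically n(Cd) = 1.751/2 = 0.8754 mol, m_theo = 98.40 g.
At 71.6 % efficiency, m_actual = 0.716 × 98.40 = 70.5 g.

70.5 g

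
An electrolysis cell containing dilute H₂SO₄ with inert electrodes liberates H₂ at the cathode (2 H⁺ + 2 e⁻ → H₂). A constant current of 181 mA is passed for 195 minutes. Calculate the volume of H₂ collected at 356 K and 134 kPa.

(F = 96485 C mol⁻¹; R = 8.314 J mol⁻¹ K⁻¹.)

Q = I·t = 0.1810 A × 11700 s = 2118 C.
n(e⁻) = Q/F = 2118 / 96485 = 0.02195 mol.
2 electrons are transferred per H₂ molecule, so n(H₂) = 0.02195 / 2 = 0.01097 mol.
V = nRT/P = (0.01097 × 8.314 × 356) / (134 × 10³ Pa) = 2.42 × 10⁻⁴ m³ = 0.242 L.

0.242 L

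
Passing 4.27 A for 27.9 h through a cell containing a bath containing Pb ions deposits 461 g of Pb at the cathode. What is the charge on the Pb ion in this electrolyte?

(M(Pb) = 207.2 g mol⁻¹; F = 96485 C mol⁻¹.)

Q = I·t = 4.270 A × 100440 s = 428900 C, so n(e⁻) = 428900/96485 = 4.445 mol.
n(Pb) deposited = 461 / 207.2 = 2.225 mol.
Electrons per atom = n(e⁻)/n(Pb) = 4.445 / 2.225 = 2.00 ≈ 2, so the ion is Pb²⁺.

+2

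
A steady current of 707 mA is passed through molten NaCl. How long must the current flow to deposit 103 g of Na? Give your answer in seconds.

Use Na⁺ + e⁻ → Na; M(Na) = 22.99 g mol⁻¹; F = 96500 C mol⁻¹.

6.12 × 10⁵ s

n(Na) = m/M = 103 / 22.99 = 4.480 mol.
Each Na atom requires 1 electron, so n(e⁻) = 1 × 4.480 = 4.480 mol.
Q = n(e⁻)·F = 4.480 × 96500 = 432300 C.
t = Q/I = 432300 / 0.7070 A = 611500 s.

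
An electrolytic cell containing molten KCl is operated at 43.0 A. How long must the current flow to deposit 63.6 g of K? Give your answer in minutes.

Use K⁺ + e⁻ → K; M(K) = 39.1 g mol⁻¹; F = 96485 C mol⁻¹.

60.8 min

n(K) = m/M = 63.6 / 39.1 = 1.627 mol.
Each K atom requires 1 electron, so n(e⁻) = 1 × 1.627 = 1.627 mol.
Q = n(e⁻)·F = 1.627 × 96485 = 156900 C.
t = Q/I = 156900 / 43.00 A = 3650 s = 60.8 min.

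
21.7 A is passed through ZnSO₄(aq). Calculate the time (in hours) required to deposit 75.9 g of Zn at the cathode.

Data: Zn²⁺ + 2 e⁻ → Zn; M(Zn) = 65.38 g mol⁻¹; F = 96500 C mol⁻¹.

2.87 h

n(Zn) = m/M = 75.9 / 65.38 = 1.161 mol.
Each Zn atom requires 2 electrons, so n(e⁻) = 2 × 1.161 = 2.322 mol.
Q = n(e⁻)·F = 2.322 × 96500 = 224100 C.
t = Q/I = 224100 / 21.70 A = 10330 s = 2.87 h.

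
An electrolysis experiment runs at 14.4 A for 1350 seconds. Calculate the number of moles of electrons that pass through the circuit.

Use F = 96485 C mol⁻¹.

Q = I·t = 14.40 A × 1350.0 s = 19440 C.
n(e⁻) = Q/F = 19440 / 96485 = 0.201 mol.

0.201 mol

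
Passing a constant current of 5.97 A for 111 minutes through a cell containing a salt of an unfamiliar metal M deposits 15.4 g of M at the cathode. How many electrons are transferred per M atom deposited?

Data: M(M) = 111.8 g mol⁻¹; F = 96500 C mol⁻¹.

3

Q = I·t = 5.970 A × 6660.0 s = 39760 C, so n(e⁻) = 39760/96500 = 0.4120 mol.
n(M) deposited = 15.4 / 111.8 = 0.1377 mol.
Electrons per atom = n(e⁻)/n(M) = 0.4120 / 0.1377 = 2.99 ≈ 3, so the ion is M³⁺.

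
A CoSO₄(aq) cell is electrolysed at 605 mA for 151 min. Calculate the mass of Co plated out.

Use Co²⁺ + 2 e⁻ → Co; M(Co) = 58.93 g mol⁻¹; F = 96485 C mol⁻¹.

Q = I·t = 0.6050 A × 9060.0 s = 5481 C.
n(e⁻) = Q/F = 5481 / 96485 = 0.05681 mol.
Co²⁺ + 2 e⁻ → Co, so n(Co) = n(e⁻)/2 = 0.02840 mol.
m = n·M = 0.02840 × 58.93 = 1.67 g.

1.67 g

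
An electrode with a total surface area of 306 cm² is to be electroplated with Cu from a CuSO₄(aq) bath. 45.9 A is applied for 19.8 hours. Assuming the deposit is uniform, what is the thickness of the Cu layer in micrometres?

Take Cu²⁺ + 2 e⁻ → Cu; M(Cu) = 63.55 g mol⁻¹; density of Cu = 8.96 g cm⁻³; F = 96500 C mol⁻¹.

Q = I·t = 45.90 × 71280 = 3272000 C; n(e⁻) = 33.90 mol.
n(Cu) = n(e⁻)/2 = 16.95 mol, so m = 16.95 × 63.55 = 1077 g.
Volume = m/ρ = 1077 / 8.96 = 120.2 cm³.
Thickness = V/A = 120.2 / 306 = 0.393 cm = 3930 μm.

3930 μm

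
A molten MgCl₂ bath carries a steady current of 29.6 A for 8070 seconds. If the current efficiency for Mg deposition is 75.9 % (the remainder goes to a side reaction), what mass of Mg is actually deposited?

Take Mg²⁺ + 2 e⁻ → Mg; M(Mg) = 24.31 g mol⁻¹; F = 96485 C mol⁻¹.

22.8 g

Q = I·t = 29.60 × 8070.0 = 238900 C.
n(e⁻) = 238900/96485 = 2.476 mol; theoretically n(Mg) = 2.476/2 = 1.238 mol, m_theo = 30.09 g.
At 75.9 % efficiency, m_actual = 0.759 × 30.09 = 22.8 g.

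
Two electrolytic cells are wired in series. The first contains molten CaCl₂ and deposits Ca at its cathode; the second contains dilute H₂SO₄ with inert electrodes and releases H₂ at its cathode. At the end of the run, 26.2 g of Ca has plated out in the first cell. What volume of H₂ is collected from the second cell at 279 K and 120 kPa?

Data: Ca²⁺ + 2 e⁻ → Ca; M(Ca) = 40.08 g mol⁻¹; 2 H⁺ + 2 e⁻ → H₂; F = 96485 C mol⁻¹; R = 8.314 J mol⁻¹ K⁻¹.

12.6 L

n(Ca) = 26.2 / 40.08 = 0.6537 mol, so n(e⁻) = 2 × 0.6537 = 1.307 mol.
The cells are in series, so the same 1.307 mol of electrons passes through the second cell.
2 H⁺ + 2 e⁻ → H₂ — 2 mol e⁻ per mol H₂, so n(H₂) = 1.307/2 = 0.6537 mol.
V = nRT/P = (0.6537 × 8.314 × 279) / (120 × 10³) = 0.0126 m³ = 12.6 L.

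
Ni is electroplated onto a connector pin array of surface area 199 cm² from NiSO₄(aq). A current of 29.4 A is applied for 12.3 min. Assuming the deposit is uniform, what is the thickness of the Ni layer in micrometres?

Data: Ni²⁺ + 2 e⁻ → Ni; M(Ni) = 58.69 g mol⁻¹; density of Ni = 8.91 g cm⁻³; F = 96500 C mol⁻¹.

Q = I·t = 29.40 × 738.00 = 21700 C; n(e⁻) = 0.2248 mol.
n(Ni) = n(e⁻)/2 = 0.1124 mol, so m = 0.1124 × 58.69 = 6.598 g.
Volume = m/ρ = 6.598 / 8.91 = 0.7405 cm³.
Thickness = V/A = 0.7405 / 199 = 0.00372 cm = 37.2 μm.

37.2 μm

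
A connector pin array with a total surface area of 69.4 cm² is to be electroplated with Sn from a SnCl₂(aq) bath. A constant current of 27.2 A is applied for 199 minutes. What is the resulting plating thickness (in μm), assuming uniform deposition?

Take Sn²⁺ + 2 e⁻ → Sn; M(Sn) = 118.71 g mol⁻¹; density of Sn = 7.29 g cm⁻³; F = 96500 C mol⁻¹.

Q = I·t = 27.20 × 11940 = 324800 C; n(e⁻) = 3.365 mol.
n(Sn) = n(e⁻)/2 = 1.683 mol, so m = 1.683 × 118.71 = 199.8 g.
Volume = m/ρ = 199.8 / 7.29 = 27.40 cm³.
Thickness = V/A = 27.40 / 69.4 = 0.395 cm = 3950 μm.

3950 μm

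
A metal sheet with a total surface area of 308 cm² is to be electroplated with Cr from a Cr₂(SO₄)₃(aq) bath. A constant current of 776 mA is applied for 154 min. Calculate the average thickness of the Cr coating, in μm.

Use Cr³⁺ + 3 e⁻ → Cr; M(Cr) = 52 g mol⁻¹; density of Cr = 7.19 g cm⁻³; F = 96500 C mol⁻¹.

5.82 μm

Q = I·t = 0.7760 × 9240.0 = 7170 C; n(e⁻) = 0.07430 mol.
n(Cr) = n(e⁻)/3 = 0.02477 mol, so m = 0.02477 × 52 = 1.288 g.
Volume = m/ρ = 1.288 / 7.19 = 0.1791 cm³.
Thickness = V/A = 0.1791 / 308 = 5.82 × 10⁻⁴ cm = 5.82 μm.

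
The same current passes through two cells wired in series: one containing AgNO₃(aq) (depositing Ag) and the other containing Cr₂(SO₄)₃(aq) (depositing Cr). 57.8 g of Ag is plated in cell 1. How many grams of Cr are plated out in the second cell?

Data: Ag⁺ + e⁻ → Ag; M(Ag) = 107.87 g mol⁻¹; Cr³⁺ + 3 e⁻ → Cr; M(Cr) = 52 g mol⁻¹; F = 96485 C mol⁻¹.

n(Ag) = 57.8 / 107.87 = 0.5358 mol.
Since Ag⁺ + e⁻ → Ag, n(e⁻) passed = 1 × 0.5358 = 0.5358 mol.
Cells in series carry the same charge, so the same 0.5358 mol of electrons passes through cell 2.
Cr³⁺ + 3 e⁻ → Cr, so n(Cr) = 0.5358 / 3 = 0.1786 mol.
m(Cr) = 0.1786 × 52 = 9.29 g.

9.29 g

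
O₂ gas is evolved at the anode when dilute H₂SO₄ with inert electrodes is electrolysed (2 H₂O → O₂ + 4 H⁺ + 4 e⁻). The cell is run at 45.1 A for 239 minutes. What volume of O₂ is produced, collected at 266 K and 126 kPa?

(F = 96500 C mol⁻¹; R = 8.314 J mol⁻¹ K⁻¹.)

Q = I·t = 45.10 A × 14340 s = 646700 C.
n(e⁻) = Q/F = 646700 / 96500 = 6.702 mol.
4 electrons are transferred per O₂ molecule, so n(O₂) = 6.702 / 4 = 1.675 mol.
V = nRT/P = (1.675 × 8.314 × 266) / (126 × 10³ Pa) = 0.0294 m³ = 29.4 L.

29.4 L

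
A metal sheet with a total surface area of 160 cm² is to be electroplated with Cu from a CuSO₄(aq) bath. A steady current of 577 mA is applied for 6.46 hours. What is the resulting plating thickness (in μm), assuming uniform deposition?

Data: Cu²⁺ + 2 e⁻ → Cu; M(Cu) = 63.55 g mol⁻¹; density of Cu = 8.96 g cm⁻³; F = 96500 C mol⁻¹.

Q = I·t = 0.5770 × 23256 = 13420 C; n(e⁻) = 0.1391 mol.
n(Cu) = n(e⁻)/2 = 0.06953 mol, so m = 0.06953 × 63.55 = 4.418 g.
Volume = m/ρ = 4.418 / 8.96 = 0.4931 cm³.
Thickness = V/A = 0.4931 / 160 = 0.00308 cm = 30.8 μm.

30.8 μm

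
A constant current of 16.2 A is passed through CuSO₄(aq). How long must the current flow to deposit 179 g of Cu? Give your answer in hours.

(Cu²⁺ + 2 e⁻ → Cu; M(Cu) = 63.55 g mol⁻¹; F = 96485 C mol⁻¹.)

9.32 h

n(Cu) = m/M = 179 / 63.55 = 2.817 mol.
Each Cu atom requires 2 electrons, so n(e⁻) = 2 × 2.817 = 5.633 mol.
Q = n(e⁻)·F = 5.633 × 96485 = 543500 C.
t = Q/I = 543500 / 16.20 A = 33550 s = 9.32 h.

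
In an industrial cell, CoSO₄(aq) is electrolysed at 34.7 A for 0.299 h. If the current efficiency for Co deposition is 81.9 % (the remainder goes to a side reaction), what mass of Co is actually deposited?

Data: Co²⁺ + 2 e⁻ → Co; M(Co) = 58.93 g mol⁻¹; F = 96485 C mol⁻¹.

9.34 g

Q = I·t = 34.70 × 1076.4 = 37350 C.
n(e⁻) = 37350/96485 = 0.3871 mol; theoretically n(Co) = 0.3871/2 = 0.1936 mol, m_theo = 11.41 g.
At 81.9 % efficiency, m_actual = 0.819 × 11.41 = 9.34 g.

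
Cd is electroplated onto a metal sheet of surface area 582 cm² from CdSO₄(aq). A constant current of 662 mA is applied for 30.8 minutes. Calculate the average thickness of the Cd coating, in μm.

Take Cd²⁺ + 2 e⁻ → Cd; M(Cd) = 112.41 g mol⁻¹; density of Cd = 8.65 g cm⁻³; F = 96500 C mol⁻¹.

Q = I·t = 0.6620 × 1848.0 = 1223 C; n(e⁻) = 0.01268 mol.
n(Cd) = n(e⁻)/2 = 0.006339 mol, so m = 0.006339 × 112.41 = 0.7125 g.
Volume = m/ρ = 0.7125 / 8.65 = 0.08237 cm³.
Thickness = V/A = 0.08237 / 582 = 1.42 × 10⁻⁴ cm = 1.42 μm.

1.42 μm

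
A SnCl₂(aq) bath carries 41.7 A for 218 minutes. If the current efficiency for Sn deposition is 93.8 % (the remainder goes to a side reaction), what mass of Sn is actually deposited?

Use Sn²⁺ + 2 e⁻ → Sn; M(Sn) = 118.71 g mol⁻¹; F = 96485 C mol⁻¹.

315 g

Q = I·t = 41.70 × 13080 = 545400 C.
n(e⁻) = 545400/96485 = 5.653 mol; theoretically n(Sn) = 5.653/2 = 2.827 mol, m_theo = 335.5 g.
At 93.8 % efficiency, m_actual = 0.938 × 335.5 = 315 g.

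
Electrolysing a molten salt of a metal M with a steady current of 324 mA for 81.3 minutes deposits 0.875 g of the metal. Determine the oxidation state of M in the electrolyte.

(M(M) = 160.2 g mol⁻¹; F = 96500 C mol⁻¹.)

Q = I·t = 0.3240 A × 4878.0 s = 1580 C, so n(e⁻) = 1580/96500 = 0.01638 mol.
n(M) deposited = 0.875 / 160.2 = 0.005462 mol.
Electrons per atom = n(e⁻)/n(M) = 0.01638 / 0.005462 = 3.00 ≈ 3, so the ion is M³⁺.

+3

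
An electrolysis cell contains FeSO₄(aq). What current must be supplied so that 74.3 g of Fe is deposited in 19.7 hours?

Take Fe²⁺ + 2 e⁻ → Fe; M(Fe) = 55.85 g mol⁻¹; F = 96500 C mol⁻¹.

3.62 A

n(Fe) = 74.3 / 55.85 = 1.330 mol.
n(e⁻) = 2 × 1.330 = 2.661 mol.
Q = n(e⁻)·F = 2.661 × 96500 = 256800 C.
I = Q/t = 256800 / 70920 s = 3.62 A.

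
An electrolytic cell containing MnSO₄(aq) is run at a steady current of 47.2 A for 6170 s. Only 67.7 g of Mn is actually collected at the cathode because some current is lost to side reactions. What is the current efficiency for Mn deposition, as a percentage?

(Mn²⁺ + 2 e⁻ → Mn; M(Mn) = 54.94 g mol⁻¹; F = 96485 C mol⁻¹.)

81.7 %

Q = I·t = 47.20 × 6170.0 = 291200 C; n(e⁻) = 291200/96485 = 3.018 mol.
Theoretical n(Mn) = n(e⁻)/2 = 1.509 mol, i.e. m_theo = 1.509 × 54.94 = 82.91 g.
Efficiency = m_actual / m_theo = 67.7 / 82.91 = 81.7 %.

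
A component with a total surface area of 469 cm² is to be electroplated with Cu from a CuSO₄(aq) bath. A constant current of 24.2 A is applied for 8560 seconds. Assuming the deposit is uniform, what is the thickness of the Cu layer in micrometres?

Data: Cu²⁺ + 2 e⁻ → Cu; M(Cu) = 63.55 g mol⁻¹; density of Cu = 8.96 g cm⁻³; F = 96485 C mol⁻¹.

Q = I·t = 24.20 × 8560.0 = 207200 C; n(e⁻) = 2.147 mol.
n(Cu) = n(e⁻)/2 = 1.073 mol, so m = 1.073 × 63.55 = 68.22 g.
Volume = m/ρ = 68.22 / 8.96 = 7.614 cm³.
Thickness = V/A = 7.614 / 469 = 0.0162 cm = 162 μm.

162 μm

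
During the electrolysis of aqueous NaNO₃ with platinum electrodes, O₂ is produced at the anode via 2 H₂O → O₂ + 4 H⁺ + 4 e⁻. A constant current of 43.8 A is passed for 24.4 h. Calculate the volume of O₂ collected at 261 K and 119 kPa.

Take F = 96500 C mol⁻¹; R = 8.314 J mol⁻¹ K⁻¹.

Q = I·t = 43.80 A × 87840 s = 3847000 C.
n(e⁻) = Q/F = 3847000 / 96500 = 39.87 mol.
4 electrons are transferred per O₂ molecule, so n(O₂) = 39.87 / 4 = 9.967 mol.
V = nRT/P = (9.967 × 8.314 × 261) / (119 × 10³ Pa) = 0.182 m³ = 182 L.

182 L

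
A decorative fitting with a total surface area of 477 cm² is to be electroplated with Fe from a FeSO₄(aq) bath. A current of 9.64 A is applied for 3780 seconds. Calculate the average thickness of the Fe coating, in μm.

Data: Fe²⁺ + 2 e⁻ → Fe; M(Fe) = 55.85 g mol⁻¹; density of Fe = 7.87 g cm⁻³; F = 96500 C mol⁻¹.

28.1 μm

Q = I·t = 9.640 × 3780.0 = 36440 C; n(e⁻) = 0.3776 mol.
n(Fe) = n(e⁻)/2 = 0.1888 mol, so m = 0.1888 × 55.85 = 10.54 g.
Volume = m/ρ = 10.54 / 7.87 = 1.340 cm³.
Thickness = V/A = 1.340 / 477 = 0.00281 cm = 28.1 μm.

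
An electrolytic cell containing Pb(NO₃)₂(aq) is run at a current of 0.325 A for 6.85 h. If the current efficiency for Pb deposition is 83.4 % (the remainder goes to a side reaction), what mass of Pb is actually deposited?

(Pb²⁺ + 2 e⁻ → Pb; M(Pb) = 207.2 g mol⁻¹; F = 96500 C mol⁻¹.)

7.18 g

Q = I·t = 0.3250 × 24660 = 8014 C.
n(e⁻) = 8014/96500 = 0.08305 mol; theoretically n(Pb) = 0.08305/2 = 0.04153 mol, m_theo = 8.604 g.
At 83.4 % efficiency, m_actual = 0.834 × 8.604 = 7.18 g.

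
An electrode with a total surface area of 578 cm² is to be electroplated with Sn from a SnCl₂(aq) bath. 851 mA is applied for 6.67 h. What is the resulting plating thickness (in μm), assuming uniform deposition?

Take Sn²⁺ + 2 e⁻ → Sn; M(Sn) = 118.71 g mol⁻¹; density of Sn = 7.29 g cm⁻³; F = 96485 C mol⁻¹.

29.8 μm

Q = I·t = 0.8510 × 24012 = 20430 C; n(e⁻) = 0.2118 mol.
n(Sn) = n(e⁻)/2 = 0.1059 mol, so m = 0.1059 × 118.71 = 12.57 g.
Volume = m/ρ = 12.57 / 7.29 = 1.724 cm³.
Thickness = V/A = 1.724 / 578 = 0.00298 cm = 29.8 μm.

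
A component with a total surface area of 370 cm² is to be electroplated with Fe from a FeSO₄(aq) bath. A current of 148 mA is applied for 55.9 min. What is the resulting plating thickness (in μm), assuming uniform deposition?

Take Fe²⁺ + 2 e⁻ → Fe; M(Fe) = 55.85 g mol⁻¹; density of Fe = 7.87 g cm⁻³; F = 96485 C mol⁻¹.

Q = I·t = 0.1480 × 3354.0 = 496.4 C; n(e⁻) = 0.005145 mol.
n(Fe) = n(e⁻)/2 = 0.002572 mol, so m = 0.002572 × 55.85 = 0.1437 g.
Volume = m/ρ = 0.1437 / 7.87 = 0.01826 cm³.
Thickness = V/A = 0.01826 / 370 = 4.93 × 10⁻⁵ cm = 0.493 μm.

0.493 μm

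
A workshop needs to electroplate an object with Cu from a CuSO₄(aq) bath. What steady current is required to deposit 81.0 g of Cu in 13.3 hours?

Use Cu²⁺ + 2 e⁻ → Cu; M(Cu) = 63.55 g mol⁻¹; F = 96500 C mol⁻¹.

n(Cu) = 81.0 / 63.55 = 1.275 mol.
n(e⁻) = 2 × 1.275 = 2.549 mol.
Q = n(e⁻)·F = 2.549 × 96500 = 246000 C.
I = Q/t = 246000 / 47880 s = 5.14 A.

5.14 A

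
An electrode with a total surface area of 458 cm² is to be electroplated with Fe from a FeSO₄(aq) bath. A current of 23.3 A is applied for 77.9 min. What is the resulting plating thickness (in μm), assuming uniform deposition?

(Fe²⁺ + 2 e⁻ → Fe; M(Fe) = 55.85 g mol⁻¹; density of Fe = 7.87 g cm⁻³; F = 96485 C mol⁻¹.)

Q = I·t = 23.30 × 4674.0 = 108900 C; n(e⁻) = 1.129 mol.
n(Fe) = n(e⁻)/2 = 0.5644 mol, so m = 0.5644 × 55.85 = 31.52 g.
Volume = m/ρ = 31.52 / 7.87 = 4.005 cm³.
Thickness = V/A = 4.005 / 458 = 0.00874 cm = 87.4 μm.

87.4 μm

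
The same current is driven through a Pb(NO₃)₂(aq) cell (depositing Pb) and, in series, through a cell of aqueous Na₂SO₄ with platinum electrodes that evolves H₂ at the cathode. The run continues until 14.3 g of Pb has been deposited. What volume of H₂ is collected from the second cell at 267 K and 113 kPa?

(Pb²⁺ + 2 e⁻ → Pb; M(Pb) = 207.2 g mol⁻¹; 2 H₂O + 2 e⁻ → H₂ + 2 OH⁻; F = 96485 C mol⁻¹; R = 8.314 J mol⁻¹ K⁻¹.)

1.36 L

n(Pb) = 14.3 / 207.2 = 0.06902 mol, so n(e⁻) = 2 × 0.06902 = 0.1380 mol.
The cells are in series, so the same 0.1380 mol of electrons passes through the second cell.
2 H₂O + 2 e⁻ → H₂ + 2 OH⁻ — 2 mol e⁻ per mol H₂, so n(H₂) = 0.1380/2 = 0.06902 mol.
V = nRT/P = (0.06902 × 8.314 × 267) / (113 × 10³) = 0.00136 m³ = 1.36 L.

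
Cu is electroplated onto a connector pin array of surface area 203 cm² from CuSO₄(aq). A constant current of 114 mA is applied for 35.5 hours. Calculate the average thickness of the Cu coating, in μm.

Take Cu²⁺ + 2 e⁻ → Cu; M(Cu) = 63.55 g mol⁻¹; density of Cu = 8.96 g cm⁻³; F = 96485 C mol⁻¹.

26.4 μm

Q = I·t = 0.1140 × 127800 = 14570 C; n(e⁻) = 0.1510 mol.
n(Cu) = n(e⁻)/2 = 0.07550 mol, so m = 0.07550 × 63.55 = 4.798 g.
Volume = m/ρ = 4.798 / 8.96 = 0.5355 cm³.
Thickness = V/A = 0.5355 / 203 = 0.00264 cm = 26.4 μm.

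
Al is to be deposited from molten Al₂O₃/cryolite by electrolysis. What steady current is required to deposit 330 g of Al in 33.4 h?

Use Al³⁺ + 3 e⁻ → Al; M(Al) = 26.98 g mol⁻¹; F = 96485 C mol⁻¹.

29.4 A

n(Al) = 330 / 26.98 = 12.23 mol.
n(e⁻) = 3 × 12.23 = 36.69 mol.
Q = n(e⁻)·F = 36.69 × 96485 = 3540000 C.
I = Q/t = 3540000 / 120240 s = 29.4 A.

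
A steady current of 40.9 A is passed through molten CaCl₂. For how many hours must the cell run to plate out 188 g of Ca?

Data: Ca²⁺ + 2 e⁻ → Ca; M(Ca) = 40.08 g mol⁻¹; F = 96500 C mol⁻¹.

n(Ca) = m/M = 188 / 40.08 = 4.691 mol.
Each Ca atom requires 2 electrons, so n(e⁻) = 2 × 4.691 = 9.381 mol.
Q = n(e⁻)·F = 9.381 × 96500 = 905300 C.
t = Q/I = 905300 / 40.90 A = 22130 s = 6.15 h.

6.15 h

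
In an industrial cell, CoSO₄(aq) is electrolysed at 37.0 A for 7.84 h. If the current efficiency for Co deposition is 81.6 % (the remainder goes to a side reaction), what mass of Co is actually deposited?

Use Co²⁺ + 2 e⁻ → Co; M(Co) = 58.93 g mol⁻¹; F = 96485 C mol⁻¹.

260 g

Q = I·t = 37.00 × 28224 = 1044000 C.
n(e⁻) = 1044000/96485 = 10.82 mol; theoretically n(Co) = 10.82/2 = 5.412 mol, m_theo = 318.9 g.
At 81.6 % efficiency, m_actual = 0.816 × 318.9 = 260 g.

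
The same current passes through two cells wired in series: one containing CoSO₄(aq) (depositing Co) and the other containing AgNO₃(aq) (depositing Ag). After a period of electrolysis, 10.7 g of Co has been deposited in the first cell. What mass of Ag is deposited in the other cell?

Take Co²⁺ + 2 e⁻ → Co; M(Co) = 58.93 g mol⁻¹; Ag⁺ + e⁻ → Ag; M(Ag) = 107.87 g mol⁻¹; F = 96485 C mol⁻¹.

n(Co) = 10.7 / 58.93 = 0.1816 mol.
Since Co²⁺ + 2 e⁻ → Co, n(e⁻) passed = 2 × 0.1816 = 0.3631 mol.
Cells in series carry the same charge, so the same 0.3631 mol of electrons passes through cell 2.
Ag⁺ + e⁻ → Ag, so n(Ag) = 0.3631 / 1 = 0.3631 mol.
m(Ag) = 0.3631 × 107.87 = 39.2 g.

39.2 g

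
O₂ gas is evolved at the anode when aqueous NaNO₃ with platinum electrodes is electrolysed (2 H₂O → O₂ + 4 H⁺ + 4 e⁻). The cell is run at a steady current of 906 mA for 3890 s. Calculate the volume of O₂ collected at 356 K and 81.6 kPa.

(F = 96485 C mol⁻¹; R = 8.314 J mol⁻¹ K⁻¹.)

Q = I·t = 0.9060 A × 3890.0 s = 3524 C.
n(e⁻) = Q/F = 3524 / 96485 = 0.03653 mol.
4 electrons are transferred per O₂ molecule, so n(O₂) = 0.03653 / 4 = 0.009132 mol.
V = nRT/P = (0.009132 × 8.314 × 356) / (81.6 × 10³ Pa) = 3.31 × 10⁻⁴ m³ = 0.331 L.

0.331 L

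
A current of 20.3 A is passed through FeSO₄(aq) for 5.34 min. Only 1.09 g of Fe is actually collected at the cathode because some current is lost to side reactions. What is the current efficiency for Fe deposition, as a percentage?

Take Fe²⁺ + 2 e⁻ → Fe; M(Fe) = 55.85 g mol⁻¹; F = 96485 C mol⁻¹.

Q = I·t = 20.30 × 320.40 = 6504 C; n(e⁻) = 6504/96485 = 0.06741 mol.
Theoretical n(Fe) = n(e⁻)/2 = 0.03371 mol, i.e. m_theo = 0.03371 × 55.85 = 1.882 g.
Efficiency = m_actual / m_theo = 1.09 / 1.882 = 57.9 %.

57.9 %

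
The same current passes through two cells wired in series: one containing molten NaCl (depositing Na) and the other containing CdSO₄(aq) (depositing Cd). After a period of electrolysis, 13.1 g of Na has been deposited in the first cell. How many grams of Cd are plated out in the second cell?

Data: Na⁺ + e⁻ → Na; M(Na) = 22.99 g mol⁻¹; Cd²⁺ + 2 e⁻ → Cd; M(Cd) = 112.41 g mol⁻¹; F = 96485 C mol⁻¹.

32.0 g

n(Na) = 13.1 / 22.99 = 0.5698 mol.
Since Na⁺ + e⁻ → Na, n(e⁻) passed = 1 × 0.5698 = 0.5698 mol.
Cells in series carry the same charge, so the same 0.5698 mol of electrons passes through cell 2.
Cd²⁺ + 2 e⁻ → Cd, so n(Cd) = 0.5698 / 2 = 0.2849 mol.
m(Cd) = 0.2849 × 112.41 = 32.0 g.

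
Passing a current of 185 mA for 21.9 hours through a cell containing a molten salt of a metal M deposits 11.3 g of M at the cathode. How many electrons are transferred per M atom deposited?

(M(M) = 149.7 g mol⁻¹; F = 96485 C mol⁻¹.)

2

Q = I·t = 0.1850 A × 78840 s = 14590 C, so n(e⁻) = 14590/96485 = 0.1512 mol.
n(M) deposited = 11.3 / 149.7 = 0.07548 mol.
Electrons per atom = n(e⁻)/n(M) = 0.1512 / 0.07548 = 2.00 ≈ 2, so the ion is M²⁺.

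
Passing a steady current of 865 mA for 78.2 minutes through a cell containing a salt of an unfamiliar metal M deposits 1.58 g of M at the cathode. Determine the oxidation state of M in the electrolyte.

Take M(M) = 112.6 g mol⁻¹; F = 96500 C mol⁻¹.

Q = I·t = 0.8650 A × 4692.0 s = 4059 C, so n(e⁻) = 4059/96500 = 0.04206 mol.
n(M) deposited = 1.58 / 112.6 = 0.01403 mol.
Electrons per atom = n(e⁻)/n(M) = 0.04206 / 0.01403 = 3.00 ≈ 3, so the ion is M³⁺.

+3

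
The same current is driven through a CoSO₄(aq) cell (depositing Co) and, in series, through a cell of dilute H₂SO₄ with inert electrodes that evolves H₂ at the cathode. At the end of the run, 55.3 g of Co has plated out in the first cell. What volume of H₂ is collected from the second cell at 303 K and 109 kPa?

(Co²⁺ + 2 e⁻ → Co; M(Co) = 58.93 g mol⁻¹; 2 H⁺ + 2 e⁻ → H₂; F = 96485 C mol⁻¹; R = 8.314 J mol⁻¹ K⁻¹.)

21.7 L

n(Co) = 55.3 / 58.93 = 0.9384 mol, so n(e⁻) = 2 × 0.9384 = 1.877 mol.
The cells are in series, so the same 1.877 mol of electrons passes through the second cell.
2 H⁺ + 2 e⁻ → H₂ — 2 mol e⁻ per mol H₂, so n(H₂) = 1.877/2 = 0.9384 mol.
V = nRT/P = (0.9384 × 8.314 × 303) / (109 × 10³) = 0.0217 m³ = 21.7 L.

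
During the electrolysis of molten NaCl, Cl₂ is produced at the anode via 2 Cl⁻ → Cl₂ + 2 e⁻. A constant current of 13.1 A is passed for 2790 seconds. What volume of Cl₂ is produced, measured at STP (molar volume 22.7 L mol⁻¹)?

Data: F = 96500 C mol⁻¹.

4.30 L

Q = I·t = 13.10 A × 2790.0 s = 36550 C.
n(e⁻) = Q/F = 36550 / 96500 = 0.3787 mol.
2 electrons are transferred per Cl₂ molecule, so n(Cl₂) = 0.3787 / 2 = 0.1894 mol.
V = n × V_m = 0.1894 × 22.7 = 4.30 L.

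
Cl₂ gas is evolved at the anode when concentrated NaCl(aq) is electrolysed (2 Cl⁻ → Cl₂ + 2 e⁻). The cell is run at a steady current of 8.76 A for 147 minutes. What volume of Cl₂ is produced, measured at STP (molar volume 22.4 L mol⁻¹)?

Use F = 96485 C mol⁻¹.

8.97 L

Q = I·t = 8.760 A × 8820.0 s = 77260 C.
n(e⁻) = Q/F = 77260 / 96485 = 0.8008 mol.
2 electrons are transferred per Cl₂ molecule, so n(Cl₂) = 0.8008 / 2 = 0.4004 mol.
V = n × V_m = 0.4004 × 22.4 = 8.97 L.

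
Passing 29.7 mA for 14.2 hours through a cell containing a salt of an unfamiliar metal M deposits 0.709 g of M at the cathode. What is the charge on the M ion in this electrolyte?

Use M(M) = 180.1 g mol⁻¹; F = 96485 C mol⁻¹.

+4

Q = I·t = 0.02970 A × 51120 s = 1518 C, so n(e⁻) = 1518/96485 = 0.01574 mol.
n(M) deposited = 0.709 / 180.1 = 0.003937 mol.
Electrons per atom = n(e⁻)/n(M) = 0.01574 / 0.003937 = 4.00 ≈ 4, so the ion is M⁴⁺.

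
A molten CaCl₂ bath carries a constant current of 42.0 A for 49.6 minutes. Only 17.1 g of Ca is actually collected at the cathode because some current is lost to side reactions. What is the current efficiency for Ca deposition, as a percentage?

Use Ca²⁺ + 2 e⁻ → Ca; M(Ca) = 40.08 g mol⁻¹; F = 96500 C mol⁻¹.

Q = I·t = 42.00 × 2976.0 = 125000 C; n(e⁻) = 125000/96500 = 1.295 mol.
Theoretical n(Ca) = n(e⁻)/2 = 0.6476 mol, i.e. m_theo = 0.6476 × 40.08 = 25.96 g.
Efficiency = m_actual / m_theo = 17.1 / 25.96 = 65.9 %.

65.9 %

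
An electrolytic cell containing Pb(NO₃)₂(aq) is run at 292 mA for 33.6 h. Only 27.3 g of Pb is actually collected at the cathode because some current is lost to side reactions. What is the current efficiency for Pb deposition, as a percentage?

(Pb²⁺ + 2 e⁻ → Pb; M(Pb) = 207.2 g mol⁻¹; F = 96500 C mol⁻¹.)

Q = I·t = 0.2920 × 120960 = 35320 C; n(e⁻) = 35320/96500 = 0.3660 mol.
Theoretical n(Pb) = n(e⁻)/2 = 0.1830 mol, i.e. m_theo = 0.1830 × 207.2 = 37.92 g.
Efficiency = m_actual / m_theo = 27.3 / 37.92 = 72.0 %.

72.0 %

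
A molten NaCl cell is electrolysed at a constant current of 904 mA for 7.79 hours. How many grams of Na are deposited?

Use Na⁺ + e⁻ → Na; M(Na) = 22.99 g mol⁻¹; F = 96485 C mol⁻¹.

6.04 g

Q = I·t = 0.9040 A × 28044 s = 25350 C.
n(e⁻) = Q/F = 25350 / 96485 = 0.2628 mol.
Na⁺ + e⁻ → Na, so n(Na) = n(e⁻)/1 = 0.2628 mol.
m = n·M = 0.2628 × 22.99 = 6.04 g.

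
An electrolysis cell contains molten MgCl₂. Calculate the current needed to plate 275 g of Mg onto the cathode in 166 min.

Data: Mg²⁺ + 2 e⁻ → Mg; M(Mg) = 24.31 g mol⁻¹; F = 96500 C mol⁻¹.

n(Mg) = 275 / 24.31 = 11.31 mol.
n(e⁻) = 2 × 11.31 = 22.62 mol.
Q = n(e⁻)·F = 22.62 × 96500 = 2183000 C.
I = Q/t = 2183000 / 9960.0 s = 219 A.

219 A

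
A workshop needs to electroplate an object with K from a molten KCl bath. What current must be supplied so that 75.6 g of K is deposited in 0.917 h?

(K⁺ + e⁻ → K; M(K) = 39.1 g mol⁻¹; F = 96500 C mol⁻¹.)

56.5 A

n(K) = 75.6 / 39.1 = 1.934 mol.
n(e⁻) = 1 × 1.934 = 1.934 mol.
Q = n(e⁻)·F = 1.934 × 96500 = 186600 C.
I = Q/t = 186600 / 3301.2 s = 56.5 A.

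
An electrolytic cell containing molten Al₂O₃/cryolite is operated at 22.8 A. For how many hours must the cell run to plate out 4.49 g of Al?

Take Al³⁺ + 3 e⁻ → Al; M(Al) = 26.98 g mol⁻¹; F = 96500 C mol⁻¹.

0.587 h

n(Al) = m/M = 4.49 / 26.98 = 0.1664 mol.
Each Al atom requires 3 electrons, so n(e⁻) = 3 × 0.1664 = 0.4993 mol.
Q = n(e⁻)·F = 0.4993 × 96500 = 48180 C.
t = Q/I = 48180 / 22.80 A = 2113 s = 0.587 h.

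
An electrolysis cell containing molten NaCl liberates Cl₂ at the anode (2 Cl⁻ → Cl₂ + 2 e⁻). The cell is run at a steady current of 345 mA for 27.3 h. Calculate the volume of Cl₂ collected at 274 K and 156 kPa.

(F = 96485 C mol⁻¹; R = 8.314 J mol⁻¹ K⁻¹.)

Q = I·t = 0.3450 A × 98280 s = 33910 C.
n(e⁻) = Q/F = 33910 / 96485 = 0.3514 mol.
2 electrons are transferred per Cl₂ molecule, so n(Cl₂) = 0.3514 / 2 = 0.1757 mol.
V = nRT/P = (0.1757 × 8.314 × 274) / (156 × 10³ Pa) = 0.00257 m³ = 2.57 L.

2.57 L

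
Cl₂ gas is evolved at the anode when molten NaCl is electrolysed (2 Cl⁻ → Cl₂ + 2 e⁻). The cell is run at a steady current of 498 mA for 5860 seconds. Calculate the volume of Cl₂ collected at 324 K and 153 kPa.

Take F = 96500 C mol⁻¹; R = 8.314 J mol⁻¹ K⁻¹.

Q = I·t = 0.4980 A × 5860.0 s = 2918 C.
n(e⁻) = Q/F = 2918 / 96500 = 0.03024 mol.
2 electrons are transferred per Cl₂ molecule, so n(Cl₂) = 0.03024 / 2 = 0.01512 mol.
V = nRT/P = (0.01512 × 8.314 × 324) / (153 × 10³ Pa) = 2.66 × 10⁻⁴ m³ = 0.266 L.

0.266 L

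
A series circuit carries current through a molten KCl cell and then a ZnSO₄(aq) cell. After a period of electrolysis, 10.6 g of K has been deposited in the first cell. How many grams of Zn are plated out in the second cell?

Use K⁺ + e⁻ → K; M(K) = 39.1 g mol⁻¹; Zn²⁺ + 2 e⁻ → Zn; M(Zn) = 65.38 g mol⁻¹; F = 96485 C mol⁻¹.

8.86 g

n(K) = 10.6 / 39.1 = 0.2711 mol.
Since K⁺ + e⁻ → K, n(e⁻) passed = 1 × 0.2711 = 0.2711 mol.
Cells in series carry the same charge, so the same 0.2711 mol of electrons passes through cell 2.
Zn²⁺ + 2 e⁻ → Zn, so n(Zn) = 0.2711 / 2 = 0.1355 mol.
m(Zn) = 0.1355 × 65.38 = 8.86 g.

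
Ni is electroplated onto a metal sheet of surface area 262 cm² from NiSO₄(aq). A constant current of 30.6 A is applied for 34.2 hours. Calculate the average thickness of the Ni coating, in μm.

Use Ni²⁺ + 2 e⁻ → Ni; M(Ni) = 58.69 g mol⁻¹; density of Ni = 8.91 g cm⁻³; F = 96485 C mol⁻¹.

Q = I·t = 30.60 × 123120 = 3767000 C; n(e⁻) = 39.05 mol.
n(Ni) = n(e⁻)/2 = 19.52 mol, so m = 19.52 × 58.69 = 1146 g.
Volume = m/ρ = 1146 / 8.91 = 128.6 cm³.
Thickness = V/A = 128.6 / 262 = 0.491 cm = 4910 μm.

4910 μm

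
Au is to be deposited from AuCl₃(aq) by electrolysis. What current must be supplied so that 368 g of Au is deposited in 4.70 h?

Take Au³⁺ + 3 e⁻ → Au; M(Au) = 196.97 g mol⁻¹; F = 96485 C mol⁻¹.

32.0 A

n(Au) = 368 / 196.97 = 1.868 mol.
n(e⁻) = 3 × 1.868 = 5.605 mol.
Q = n(e⁻)·F = 5.605 × 96485 = 540800 C.
I = Q/t = 540800 / 16920 s = 32.0 A.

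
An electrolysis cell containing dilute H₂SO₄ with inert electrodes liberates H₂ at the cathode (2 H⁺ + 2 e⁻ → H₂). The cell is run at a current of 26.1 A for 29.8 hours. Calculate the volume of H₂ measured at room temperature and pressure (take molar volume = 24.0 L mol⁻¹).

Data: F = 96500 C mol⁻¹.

348 L

Q = I·t = 26.10 A × 107280 s = 2800000 C.
n(e⁻) = Q/F = 2800000 / 96500 = 29.02 mol.
2 electrons are transferred per H₂ molecule, so n(H₂) = 29.02 / 2 = 14.51 mol.
V = n × V_m = 14.51 × 24.0 = 348 L.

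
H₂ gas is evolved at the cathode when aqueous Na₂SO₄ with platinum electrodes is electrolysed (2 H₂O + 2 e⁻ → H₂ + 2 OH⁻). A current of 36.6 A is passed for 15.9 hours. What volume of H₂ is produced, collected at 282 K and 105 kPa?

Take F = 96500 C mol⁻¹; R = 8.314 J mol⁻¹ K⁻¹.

Q = I·t = 36.60 A × 57240 s = 2095000 C.
n(e⁻) = Q/F = 2095000 / 96500 = 21.71 mol.
2 electrons are transferred per H₂ molecule, so n(H₂) = 21.71 / 2 = 10.85 mol.
V = nRT/P = (10.85 × 8.314 × 282) / (105 × 10³ Pa) = 0.242 m³ = 242 L.

242 L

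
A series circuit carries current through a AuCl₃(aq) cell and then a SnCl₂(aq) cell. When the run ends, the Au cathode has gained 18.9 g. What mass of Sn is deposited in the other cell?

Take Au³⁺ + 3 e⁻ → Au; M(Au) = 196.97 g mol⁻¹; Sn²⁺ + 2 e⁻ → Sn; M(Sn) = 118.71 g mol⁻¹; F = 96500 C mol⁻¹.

n(Au) = 18.9 / 196.97 = 0.09595 mol.
Since Au³⁺ + 3 e⁻ → Au, n(e⁻) passed = 3 × 0.09595 = 0.2879 mol.
Cells in series carry the same charge, so the same 0.2879 mol of electrons passes through cell 2.
Sn²⁺ + 2 e⁻ → Sn, so n(Sn) = 0.2879 / 2 = 0.1439 mol.
m(Sn) = 0.1439 × 118.71 = 17.1 g.

17.1 g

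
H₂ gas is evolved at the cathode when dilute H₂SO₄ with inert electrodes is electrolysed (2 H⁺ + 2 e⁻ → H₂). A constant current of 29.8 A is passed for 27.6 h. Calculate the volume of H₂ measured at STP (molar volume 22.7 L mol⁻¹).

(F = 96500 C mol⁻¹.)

348 L

Q = I·t = 29.80 A × 99360 s = 2961000 C.
n(e⁻) = Q/F = 2961000 / 96500 = 30.68 mol.
2 electrons are transferred per H₂ molecule, so n(H₂) = 30.68 / 2 = 15.34 mol.
V = n × V_m = 15.34 × 22.7 = 348 L.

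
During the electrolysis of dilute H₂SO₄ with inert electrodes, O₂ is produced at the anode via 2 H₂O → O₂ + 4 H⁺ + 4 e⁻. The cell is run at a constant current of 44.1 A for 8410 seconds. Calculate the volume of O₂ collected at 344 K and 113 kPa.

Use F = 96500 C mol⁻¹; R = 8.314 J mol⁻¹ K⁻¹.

Q = I·t = 44.10 A × 8410.0 s = 370900 C.
n(e⁻) = Q/F = 370900 / 96500 = 3.843 mol.
4 electrons are transferred per O₂ molecule, so n(O₂) = 3.843 / 4 = 0.9608 mol.
V = nRT/P = (0.9608 × 8.314 × 344) / (113 × 10³ Pa) = 0.0243 m³ = 24.3 L.

24.3 L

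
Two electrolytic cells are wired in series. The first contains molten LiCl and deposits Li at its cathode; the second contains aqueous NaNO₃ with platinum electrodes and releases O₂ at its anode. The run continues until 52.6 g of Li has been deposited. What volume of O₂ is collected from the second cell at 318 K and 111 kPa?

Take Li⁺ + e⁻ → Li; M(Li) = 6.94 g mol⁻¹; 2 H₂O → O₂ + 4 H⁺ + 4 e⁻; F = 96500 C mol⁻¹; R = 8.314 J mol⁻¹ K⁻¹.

45.1 L

n(Li) = 52.6 / 6.94 = 7.579 mol, so n(e⁻) = 1 × 7.579 = 7.579 mol.
The cells are in series, so the same 7.579 mol of electrons passes through the second cell.
2 H₂O → O₂ + 4 H⁺ + 4 e⁻ — 4 mol e⁻ per mol O₂, so n(O₂) = 7.579/4 = 1.895 mol.
V = nRT/P = (1.895 × 8.314 × 318) / (111 × 10³) = 0.0451 m³ = 45.1 L.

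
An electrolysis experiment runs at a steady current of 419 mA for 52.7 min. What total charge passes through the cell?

Q = I·t = 0.4190 A × 3162.0 s = 1320 C.

1320 C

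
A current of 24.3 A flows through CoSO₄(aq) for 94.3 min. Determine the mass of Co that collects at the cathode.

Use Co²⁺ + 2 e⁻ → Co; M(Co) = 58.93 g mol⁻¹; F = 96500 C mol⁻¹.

Q = I·t = 24.30 A × 5658.0 s = 137500 C.
n(e⁻) = Q/F = 137500 / 96500 = 1.425 mol.
Co²⁺ + 2 e⁻ → Co, so n(Co) = n(e⁻)/2 = 0.7124 mol.
m = n·M = 0.7124 × 58.93 = 42.0 g.

42.0 g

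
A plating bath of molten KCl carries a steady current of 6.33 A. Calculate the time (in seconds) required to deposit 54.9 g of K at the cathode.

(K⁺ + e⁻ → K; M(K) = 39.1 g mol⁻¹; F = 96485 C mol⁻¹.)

21400 s

n(K) = m/M = 54.9 / 39.1 = 1.404 mol.
Each K atom requires 1 electron, so n(e⁻) = 1 × 1.404 = 1.404 mol.
Q = n(e⁻)·F = 1.404 × 96485 = 135500 C.
t = Q/I = 135500 / 6.330 A = 21400 s.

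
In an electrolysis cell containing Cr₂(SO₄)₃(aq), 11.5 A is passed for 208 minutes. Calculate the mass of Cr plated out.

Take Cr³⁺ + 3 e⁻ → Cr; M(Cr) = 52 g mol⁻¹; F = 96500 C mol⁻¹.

25.8 g

Q = I·t = 11.50 A × 12480 s = 143500 C.
n(e⁻) = Q/F = 143500 / 96500 = 1.487 mol.
Cr³⁺ + 3 e⁻ → Cr, so n(Cr) = n(e⁻)/3 = 0.4958 mol.
m = n·M = 0.4958 × 52 = 25.8 g.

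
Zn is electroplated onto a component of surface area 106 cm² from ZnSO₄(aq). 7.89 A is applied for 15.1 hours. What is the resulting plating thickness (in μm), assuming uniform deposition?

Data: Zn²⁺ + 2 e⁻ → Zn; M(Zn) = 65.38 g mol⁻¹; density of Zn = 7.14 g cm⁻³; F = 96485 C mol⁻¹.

Q = I·t = 7.890 × 54360 = 428900 C; n(e⁻) = 4.445 mol.
n(Zn) = n(e⁻)/2 = 2.223 mol, so m = 2.223 × 65.38 = 145.3 g.
Volume = m/ρ = 145.3 / 7.14 = 20.35 cm³.
Thickness = V/A = 20.35 / 106 = 0.192 cm = 1920 μm.

1920 μm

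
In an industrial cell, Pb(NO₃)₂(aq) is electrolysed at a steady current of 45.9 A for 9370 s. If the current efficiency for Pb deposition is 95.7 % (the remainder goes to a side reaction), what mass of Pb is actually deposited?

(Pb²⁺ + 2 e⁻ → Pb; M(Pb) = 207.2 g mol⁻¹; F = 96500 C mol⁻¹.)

442 g

Q = I·t = 45.90 × 9370.0 = 430100 C.
n(e⁻) = 430100/96500 = 4.457 mol; theoretically n(Pb) = 4.457/2 = 2.228 mol, m_theo = 461.7 g.
At 95.7 % efficiency, m_actual = 0.957 × 461.7 = 442 g.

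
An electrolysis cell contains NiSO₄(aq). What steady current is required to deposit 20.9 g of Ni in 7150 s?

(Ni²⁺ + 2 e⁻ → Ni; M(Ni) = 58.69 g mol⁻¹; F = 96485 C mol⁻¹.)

9.61 A

n(Ni) = 20.9 / 58.69 = 0.3561 mol.
n(e⁻) = 2 × 0.3561 = 0.7122 mol.
Q = n(e⁻)·F = 0.7122 × 96485 = 68720 C.
I = Q/t = 68720 / 7150.0 s = 9.61 A.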